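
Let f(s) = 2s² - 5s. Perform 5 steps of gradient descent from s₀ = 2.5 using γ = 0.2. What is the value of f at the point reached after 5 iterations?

f′(s) = 4s - 5
Step 1: f′(2.5) = 5; s₁ = 2.5 − 0.2·5 = 1.5
Step 2: f′(1.5) = 1; s₂ = 1.5 − 0.2·1 = 1.3
Step 3: f′(1.3) = 0.2; s₃ = 1.3 − 0.2·0.2 = 1.26
Step 4: f′(1.26) = 0.04; s₄ = 1.26 − 0.2·0.04 = 1.252
Step 5: f′(1.252) = 0.008; s₅ = 1.252 − 0.2·0.008 = 1.2504
f(1.2504) = -3.12499968

-3.12499968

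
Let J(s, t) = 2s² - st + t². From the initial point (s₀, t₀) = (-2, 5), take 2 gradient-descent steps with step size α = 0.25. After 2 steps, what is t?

1.3125

∇J = (4s - t, -s + 2t)
(s₁, t₁) = (-2, 5) − 0.25·(-13, 12) = (1.25, 2)
(s₂, t₂) = (1.25, 2) − 0.25·(3, 2.75) = (0.5, 1.3125)
t = 1.3125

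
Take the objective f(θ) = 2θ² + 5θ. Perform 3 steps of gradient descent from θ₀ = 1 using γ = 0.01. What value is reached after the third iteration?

0.740656

f′(θ) = 4θ + 5
Step 1: f′(1) = 9; θ₁ = 1 − 0.01·9 = 0.91
Step 2: f′(0.91) = 8.64; θ₂ = 0.91 − 0.01·8.64 = 0.8236
Step 3: f′(0.8236) = 8.2944; θ₃ = 0.8236 − 0.01·8.2944 = 0.740656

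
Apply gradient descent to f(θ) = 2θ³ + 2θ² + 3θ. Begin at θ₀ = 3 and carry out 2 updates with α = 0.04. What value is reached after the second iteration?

0.067776

f′(θ) = 6θ² + 4θ + 3
θ₁ = 3 − 0.04·69 = 0.24
θ₂ = 0.24 − 0.04·4.3056 = 0.067776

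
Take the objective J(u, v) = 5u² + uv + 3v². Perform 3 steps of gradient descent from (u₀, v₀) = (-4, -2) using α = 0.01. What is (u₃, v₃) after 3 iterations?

∇J = (10u + v, u + 6v)
(u₁, v₁) = (-4, -2) − 0.01·(-42, -16) = (-3.58, -1.84)
(u₂, v₂) = (-3.58, -1.84) − 0.01·(-37.64, -14.62) = (-3.2036, -1.6938)
(u₃, v₃) = (-3.2036, -1.6938) − 0.01·(-33.7298, -13.3664) = (-2.866302, -1.560136)

(-2.866302, -1.560136)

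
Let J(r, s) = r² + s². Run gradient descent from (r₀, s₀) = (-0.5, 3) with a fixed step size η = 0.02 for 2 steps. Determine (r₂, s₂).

∇J = (2r, 2s)
(r₁, s₁) = (-0.5, 3) − 0.02·(-1, 6) = (-0.48, 2.88)
(r₂, s₂) = (-0.48, 2.88) − 0.02·(-0.96, 5.76) = (-0.4608, 2.7648)

(-0.4608, 2.7648)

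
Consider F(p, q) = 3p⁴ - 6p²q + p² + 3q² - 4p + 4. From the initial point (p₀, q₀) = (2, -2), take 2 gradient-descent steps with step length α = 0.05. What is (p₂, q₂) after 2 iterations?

∇F = (12p³ - 12pq + 2p - 4, -6p² + 6q)
Step 1: at (2, -2), ∇F = (144, -36) → (2, -2) − 0.05·(144, -36) = (-5.2, -0.2)
Step 2: at (-5.2, -0.2), ∇F = (-1714.176, -163.44) → (-5.2, -0.2) − 0.05·(-1714.176, -163.44) = (80.5088, 7.972)

(80.5088, 7.972)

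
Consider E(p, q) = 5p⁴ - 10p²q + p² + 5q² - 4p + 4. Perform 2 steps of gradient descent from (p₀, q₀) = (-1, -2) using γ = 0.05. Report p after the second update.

-11.047

∇E = (20p³ - 20pq + 2p - 4, -10p² + 10q)
Step 1: at (-1, -2), ∇E = (-66, -30) → (-1, -2) − 0.05·(-66, -30) = (2.3, -0.5)
Step 2: at (2.3, -0.5), ∇E = (266.94, -57.9) → (2.3, -0.5) − 0.05·(266.94, -57.9) = (-11.047, 2.395)
p = -11.047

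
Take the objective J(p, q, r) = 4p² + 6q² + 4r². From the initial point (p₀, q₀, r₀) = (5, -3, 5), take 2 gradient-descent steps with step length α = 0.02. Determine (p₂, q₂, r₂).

∇J = (8p, 12q, 8r)
(p₁, q₁, r₁) = (5, -3, 5) − 0.02·(40, -36, 40) = (4.2, -2.28, 4.2)
(p₂, q₂, r₂) = (4.2, -2.28, 4.2) − 0.02·(33.6, -27.36, 33.6) = (3.528, -1.7328, 3.528)

(3.528, -1.7328, 3.528)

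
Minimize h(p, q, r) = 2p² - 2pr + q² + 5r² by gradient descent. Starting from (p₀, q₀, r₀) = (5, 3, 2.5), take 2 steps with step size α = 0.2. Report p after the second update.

0.2

∇h = (4p - 2r, 2q, -2p + 10r)
(p₁, q₁, r₁) = (5, 3, 2.5) − 0.2·(15, 6, 15) = (2, 1.8, -0.5)
(p₂, q₂, r₂) = (2, 1.8, -0.5) − 0.2·(9, 3.6, -9) = (0.2, 1.08, 1.3)
p = 0.2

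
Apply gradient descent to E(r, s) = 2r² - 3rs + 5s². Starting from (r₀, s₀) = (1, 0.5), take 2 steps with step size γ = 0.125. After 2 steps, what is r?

0.4375

∇E = (4r - 3s, -3r + 10s)
(r₁, s₁) = (1, 0.5) − 0.125·(2.5, 2) = (0.6875, 0.25)
(r₂, s₂) = (0.6875, 0.25) − 0.125·(2, 0.4375) = (0.4375, 0.1953125)
r = 0.4375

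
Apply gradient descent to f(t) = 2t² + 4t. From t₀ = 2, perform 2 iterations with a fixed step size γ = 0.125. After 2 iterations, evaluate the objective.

-0.875

f′(t) = 4t + 4
t₁ = 2 − 0.125·12 = 0.5
t₂ = 0.5 − 0.125·6 = -0.25
f(-0.25) = -0.875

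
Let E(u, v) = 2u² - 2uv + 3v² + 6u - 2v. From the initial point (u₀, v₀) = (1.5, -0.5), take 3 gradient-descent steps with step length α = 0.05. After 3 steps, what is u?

0.0075

∇E = (4u - 2v + 6, -2u + 6v - 2)
Step 1: at (1.5, -0.5), ∇E = (13, -8) → (1.5, -0.5) − 0.05·(13, -8) = (0.85, -0.1)
Step 2: at (0.85, -0.1), ∇E = (9.6, -4.3) → (0.85, -0.1) − 0.05·(9.6, -4.3) = (0.37, 0.115)
Step 3: at (0.37, 0.115), ∇E = (7.25, -2.05) → (0.37, 0.115) − 0.05·(7.25, -2.05) = (0.0075, 0.2175)
u = 0.0075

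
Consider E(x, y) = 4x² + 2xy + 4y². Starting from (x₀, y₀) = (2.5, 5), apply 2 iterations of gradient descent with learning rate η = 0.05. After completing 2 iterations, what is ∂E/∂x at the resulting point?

∇E = (8x + 2y, 2x + 8y)
(x₁, y₁) = (2.5, 5) − 0.05·(30, 45) = (1, 2.75)
(x₂, y₂) = (1, 2.75) − 0.05·(13.5, 24) = (0.325, 1.55)
∂E/∂x at (0.325, 1.55) = 5.7

5.7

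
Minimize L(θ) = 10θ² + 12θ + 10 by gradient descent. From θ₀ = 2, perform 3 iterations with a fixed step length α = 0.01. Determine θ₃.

0.7312

L′(θ) = 20θ + 12
θ₁ = 2 − 0.01·52 = 1.48
θ₂ = 1.48 − 0.01·41.6 = 1.064
θ₃ = 1.064 − 0.01·33.28 = 0.7312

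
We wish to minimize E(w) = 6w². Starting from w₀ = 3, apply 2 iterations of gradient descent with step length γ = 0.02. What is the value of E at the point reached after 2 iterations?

E′(w) = 12w
w₁ = 3 − 0.02·36 = 2.28
w₂ = 2.28 − 0.02·27.36 = 1.7328
E(1.7328) = 18.01557504

18.01557504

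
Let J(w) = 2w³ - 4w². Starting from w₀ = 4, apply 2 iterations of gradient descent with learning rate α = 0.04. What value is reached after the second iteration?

J′(w) = 6w² - 8w
w₁ = 4 − 0.04·64 = 1.44
w₂ = 1.44 − 0.04·0.9216 = 1.403136

1.403136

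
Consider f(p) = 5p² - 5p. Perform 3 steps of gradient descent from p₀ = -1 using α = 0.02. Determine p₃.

f′(p) = 10p - 5
Step 1: f′(-1) = -15; p₁ = -1 − 0.02·(-15) = -0.7
Step 2: f′(-0.7) = -12; p₂ = -0.7 − 0.02·(-12) = -0.46
Step 3: f′(-0.46) = -9.6; p₃ = -0.46 − 0.02·(-9.6) = -0.268

-0.268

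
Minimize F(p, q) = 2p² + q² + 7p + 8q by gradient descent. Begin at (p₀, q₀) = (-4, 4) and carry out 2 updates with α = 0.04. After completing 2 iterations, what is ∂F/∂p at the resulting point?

-6.3504

∇F = (4p + 7, 2q + 8)
(p₁, q₁) = (-4, 4) − 0.04·(-9, 16) = (-3.64, 3.36)
(p₂, q₂) = (-3.64, 3.36) − 0.04·(-7.56, 14.72) = (-3.3376, 2.7712)
∂F/∂p at (-3.3376, 2.7712) = -6.3504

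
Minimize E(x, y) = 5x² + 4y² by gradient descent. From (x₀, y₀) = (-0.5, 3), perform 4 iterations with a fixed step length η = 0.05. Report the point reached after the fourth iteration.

∇E = (10x, 8y)
(x₁, y₁) = (-0.5, 3) − 0.05·(-5, 24) = (-0.25, 1.8)
(x₂, y₂) = (-0.25, 1.8) − 0.05·(-2.5, 14.4) = (-0.125, 1.08)
(x₃, y₃) = (-0.125, 1.08) − 0.05·(-1.25, 8.64) = (-0.0625, 0.648)
(x₄, y₄) = (-0.0625, 0.648) − 0.05·(-0.625, 5.184) = (-0.03125, 0.3888)

(-0.03125, 0.3888)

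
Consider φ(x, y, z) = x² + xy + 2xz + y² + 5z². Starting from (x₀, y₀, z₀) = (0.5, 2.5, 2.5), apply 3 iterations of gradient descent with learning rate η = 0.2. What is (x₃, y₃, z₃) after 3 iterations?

∇φ = (2x + y + 2z, x + 2y, 2x + 10z)
(x₁, y₁, z₁) = (0.5, 2.5, 2.5) − 0.2·(8.5, 5.5, 26) = (-1.2, 1.4, -2.7)
(x₂, y₂, z₂) = (-1.2, 1.4, -2.7) − 0.2·(-6.4, 1.6, -29.4) = (0.08, 1.08, 3.18)
(x₃, y₃, z₃) = (0.08, 1.08, 3.18) − 0.2·(7.6, 2.24, 31.96) = (-1.44, 0.632, -3.212)

(-1.44, 0.632, -3.212)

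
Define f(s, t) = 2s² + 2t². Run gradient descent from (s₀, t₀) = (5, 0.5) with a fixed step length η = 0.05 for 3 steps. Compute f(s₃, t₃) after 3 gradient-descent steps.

13.238272

∇f = (4s, 4t)
Step 1: at (5, 0.5), ∇f = (20, 2) → (5, 0.5) − 0.05·(20, 2) = (4, 0.4)
Step 2: at (4, 0.4), ∇f = (16, 1.6) → (4, 0.4) − 0.05·(16, 1.6) = (3.2, 0.32)
Step 3: at (3.2, 0.32), ∇f = (12.8, 1.28) → (3.2, 0.32) − 0.05·(12.8, 1.28) = (2.56, 0.256)
f(2.56, 0.256) = 13.238272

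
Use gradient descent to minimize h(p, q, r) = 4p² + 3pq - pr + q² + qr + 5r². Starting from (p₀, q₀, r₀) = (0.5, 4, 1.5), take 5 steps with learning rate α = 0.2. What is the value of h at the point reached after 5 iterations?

15.0888501248

∇h = (8p + 3q - r, 3p + 2q + r, -p + q + 10r)
Step 1: at (0.5, 4, 1.5), ∇h = (14.5, 11, 18.5) → (0.5, 4, 1.5) − 0.2·(14.5, 11, 18.5) = (-2.4, 1.8, -2.2)
Step 2: at (-2.4, 1.8, -2.2), ∇h = (-11.6, -5.8, -17.8) → (-2.4, 1.8, -2.2) − 0.2·(-11.6, -5.8, -17.8) = (-0.08, 2.96, 1.36)
Step 3: at (-0.08, 2.96, 1.36), ∇h = (6.88, 7.04, 16.64) → (-0.08, 2.96, 1.36) − 0.2·(6.88, 7.04, 16.64) = (-1.456, 1.552, -1.968)
Step 4: at (-1.456, 1.552, -1.968), ∇h = (-5.024, -3.232, -16.672) → (-1.456, 1.552, -1.968) − 0.2·(-5.024, -3.232, -16.672) = (-0.4512, 2.1984, 1.3664)
Step 5: at (-0.4512, 2.1984, 1.3664), ∇h = (1.6192, 4.4096, 16.3136) → (-0.4512, 2.1984, 1.3664) − 0.2·(1.6192, 4.4096, 16.3136) = (-0.77504, 1.31648, -1.89632)
h(-0.77504, 1.31648, -1.89632) = 15.0888501248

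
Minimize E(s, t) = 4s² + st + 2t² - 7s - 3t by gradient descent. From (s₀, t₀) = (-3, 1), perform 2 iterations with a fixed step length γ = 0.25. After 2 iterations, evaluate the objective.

∇E = (8s + t - 7, s + 4t - 3)
(s₁, t₁) = (-3, 1) − 0.25·(-30, -2) = (4.5, 1.5)
(s₂, t₂) = (4.5, 1.5) − 0.25·(30.5, 7.5) = (-3.125, -0.375)
E(-3.125, -0.375) = 63.515625

63.515625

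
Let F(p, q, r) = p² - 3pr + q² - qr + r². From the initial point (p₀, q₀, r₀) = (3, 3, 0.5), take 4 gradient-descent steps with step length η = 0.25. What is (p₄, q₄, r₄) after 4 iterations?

∇F = (2p - 3r, 2q - r, -3p - q + 2r)
(p₁, q₁, r₁) = (3, 3, 0.5) − 0.25·(4.5, 5.5, -11) = (1.875, 1.625, 3.25)
(p₂, q₂, r₂) = (1.875, 1.625, 3.25) − 0.25·(-6, 0, -0.75) = (3.375, 1.625, 3.4375)
(p₃, q₃, r₃) = (3.375, 1.625, 3.4375) − 0.25·(-3.5625, -0.1875, -4.875) = (4.265625, 1.671875, 4.65625)
(p₄, q₄, r₄) = (4.265625, 1.671875, 4.65625) − 0.25·(-5.4375, -1.3125, -5.15625) = (5.625, 2, 5.9453125)

(5.625, 2, 5.9453125)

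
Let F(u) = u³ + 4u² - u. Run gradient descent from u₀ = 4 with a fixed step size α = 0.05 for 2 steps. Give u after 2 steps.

F′(u) = 3u² + 8u - 1
u₁ = 4 − 0.05·79 = 0.05
u₂ = 0.05 − 0.05·(-0.5925) = 0.079625

0.079625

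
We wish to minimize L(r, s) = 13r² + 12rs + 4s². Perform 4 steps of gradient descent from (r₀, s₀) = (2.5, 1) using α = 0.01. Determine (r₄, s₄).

(0.60538984, 0.07210288)

∇L = (26r + 12s, 12r + 8s)
Step 1: at (2.5, 1), ∇L = (77, 38) → (2.5, 1) − 0.01·(77, 38) = (1.73, 0.62)
Step 2: at (1.73, 0.62), ∇L = (52.42, 25.72) → (1.73, 0.62) − 0.01·(52.42, 25.72) = (1.2058, 0.3628)
Step 3: at (1.2058, 0.3628), ∇L = (35.7044, 17.372) → (1.2058, 0.3628) − 0.01·(35.7044, 17.372) = (0.848756, 0.18908)
Step 4: at (0.848756, 0.18908), ∇L = (24.336616, 11.697712) → (0.848756, 0.18908) − 0.01·(24.336616, 11.697712) = (0.60538984, 0.07210288)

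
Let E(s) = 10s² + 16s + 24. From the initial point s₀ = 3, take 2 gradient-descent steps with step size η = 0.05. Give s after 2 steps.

-0.8

E′(s) = 20s + 16
s₁ = 3 − 0.05·76 = -0.8
s₂ = -0.8 − 0.05·0 = -0.8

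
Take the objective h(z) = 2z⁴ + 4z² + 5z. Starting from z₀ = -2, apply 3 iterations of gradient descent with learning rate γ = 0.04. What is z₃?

-0.09251072

h′(z) = 8z³ + 8z + 5
Step 1: h′(-2) = -75; z₁ = -2 − 0.04·(-75) = 1
Step 2: h′(1) = 21; z₂ = 1 − 0.04·21 = 0.16
Step 3: h′(0.16) = 6.312768; z₃ = 0.16 − 0.04·6.312768 = -0.09251072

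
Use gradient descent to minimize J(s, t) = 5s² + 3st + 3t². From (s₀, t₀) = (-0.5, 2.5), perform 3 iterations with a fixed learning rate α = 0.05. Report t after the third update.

1.0478125

∇J = (10s + 3t, 3s + 6t)
(s₁, t₁) = (-0.5, 2.5) − 0.05·(2.5, 13.5) = (-0.625, 1.825)
(s₂, t₂) = (-0.625, 1.825) − 0.05·(-0.775, 9.075) = (-0.58625, 1.37125)
(s₃, t₃) = (-0.58625, 1.37125) − 0.05·(-1.74875, 6.46875) = (-0.4988125, 1.0478125)
t = 1.0478125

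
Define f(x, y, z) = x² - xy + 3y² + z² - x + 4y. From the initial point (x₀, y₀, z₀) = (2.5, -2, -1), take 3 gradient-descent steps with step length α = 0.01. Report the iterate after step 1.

∇f = (2x - y - 1, -x + 6y + 4, 2z)
(x₁, y₁, z₁) = (2.5, -2, -1) − 0.01·(6, -10.5, -2) = (2.44, -1.895, -0.98)

(2.44, -1.895, -0.98)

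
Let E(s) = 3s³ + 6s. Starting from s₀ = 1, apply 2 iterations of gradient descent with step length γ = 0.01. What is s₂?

0.724975

E′(s) = 9s² + 6
s₁ = 1 − 0.01·15 = 0.85
s₂ = 0.85 − 0.01·12.5025 = 0.724975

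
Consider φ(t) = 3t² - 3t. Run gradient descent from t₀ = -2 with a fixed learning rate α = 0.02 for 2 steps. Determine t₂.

φ′(t) = 6t - 3
Step 1: φ′(-2) = -15; t₁ = -2 − 0.02·(-15) = -1.7
Step 2: φ′(-1.7) = -13.2; t₂ = -1.7 − 0.02·(-13.2) = -1.436

-1.436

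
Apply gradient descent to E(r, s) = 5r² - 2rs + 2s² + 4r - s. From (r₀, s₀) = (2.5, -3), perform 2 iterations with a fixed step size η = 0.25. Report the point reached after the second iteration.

∇E = (10r - 2s + 4, -2r + 4s - 1)
(r₁, s₁) = (2.5, -3) − 0.25·(35, -18) = (-6.25, 1.5)
(r₂, s₂) = (-6.25, 1.5) − 0.25·(-61.5, 17.5) = (9.125, -2.875)

(9.125, -2.875)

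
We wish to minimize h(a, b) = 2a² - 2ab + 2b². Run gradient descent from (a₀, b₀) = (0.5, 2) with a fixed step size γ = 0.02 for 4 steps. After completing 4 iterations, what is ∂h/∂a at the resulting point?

∇h = (4a - 2b, -2a + 4b)
Step 1: at (0.5, 2), ∇h = (-2, 7) → (0.5, 2) − 0.02·(-2, 7) = (0.54, 1.86)
Step 2: at (0.54, 1.86), ∇h = (-1.56, 6.36) → (0.54, 1.86) − 0.02·(-1.56, 6.36) = (0.5712, 1.7328)
Step 3: at (0.5712, 1.7328), ∇h = (-1.1808, 5.7888) → (0.5712, 1.7328) − 0.02·(-1.1808, 5.7888) = (0.594816, 1.617024)
Step 4: at (0.594816, 1.617024), ∇h = (-0.854784, 5.278464) → (0.594816, 1.617024) − 0.02·(-0.854784, 5.278464) = (0.61191168, 1.51145472)
∂h/∂a at (0.61191168, 1.51145472) = -0.57526272

-0.57526272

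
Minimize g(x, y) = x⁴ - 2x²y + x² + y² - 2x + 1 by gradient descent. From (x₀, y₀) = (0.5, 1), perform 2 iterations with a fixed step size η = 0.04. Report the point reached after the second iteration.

∇g = (4x³ - 4xy + 2x - 2, -2x² + 2y)
Step 1: at (0.5, 1), ∇g = (-2.5, 1.5) → (0.5, 1) − 0.04·(-2.5, 1.5) = (0.6, 0.94)
Step 2: at (0.6, 0.94), ∇g = (-2.192, 1.16) → (0.6, 0.94) − 0.04·(-2.192, 1.16) = (0.68768, 0.8936)

(0.68768, 0.8936)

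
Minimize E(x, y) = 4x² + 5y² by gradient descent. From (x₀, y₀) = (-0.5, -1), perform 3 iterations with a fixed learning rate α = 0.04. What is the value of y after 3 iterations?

-0.216

∇E = (8x, 10y)
Step 1: at (-0.5, -1), ∇E = (-4, -10) → (-0.5, -1) − 0.04·(-4, -10) = (-0.34, -0.6)
Step 2: at (-0.34, -0.6), ∇E = (-2.72, -6) → (-0.34, -0.6) − 0.04·(-2.72, -6) = (-0.2312, -0.36)
Step 3: at (-0.2312, -0.36), ∇E = (-1.8496, -3.6) → (-0.2312, -0.36) − 0.04·(-1.8496, -3.6) = (-0.157216, -0.216)
y = -0.216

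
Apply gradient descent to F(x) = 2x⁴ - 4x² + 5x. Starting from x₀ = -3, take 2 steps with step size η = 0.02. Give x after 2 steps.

F′(x) = 8x³ - 8x + 5
Step 1: F′(-3) = -187; x₁ = -3 − 0.02·(-187) = 0.74
Step 2: F′(0.74) = 2.321792; x₂ = 0.74 − 0.02·2.321792 = 0.69356416

0.69356416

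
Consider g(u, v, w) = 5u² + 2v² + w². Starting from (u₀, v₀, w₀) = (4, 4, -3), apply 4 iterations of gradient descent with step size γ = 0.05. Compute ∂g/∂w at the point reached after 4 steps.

-3.9366

∇g = (10u, 4v, 2w)
Step 1: at (4, 4, -3), ∇g = (40, 16, -6) → (4, 4, -3) − 0.05·(40, 16, -6) = (2, 3.2, -2.7)
Step 2: at (2, 3.2, -2.7), ∇g = (20, 12.8, -5.4) → (2, 3.2, -2.7) − 0.05·(20, 12.8, -5.4) = (1, 2.56, -2.43)
Step 3: at (1, 2.56, -2.43), ∇g = (10, 10.24, -4.86) → (1, 2.56, -2.43) − 0.05·(10, 10.24, -4.86) = (0.5, 2.048, -2.187)
Step 4: at (0.5, 2.048, -2.187), ∇g = (5, 8.192, -4.374) → (0.5, 2.048, -2.187) − 0.05·(5, 8.192, -4.374) = (0.25, 1.6384, -1.9683)
∂g/∂w at (0.25, 1.6384, -1.9683) = -3.9366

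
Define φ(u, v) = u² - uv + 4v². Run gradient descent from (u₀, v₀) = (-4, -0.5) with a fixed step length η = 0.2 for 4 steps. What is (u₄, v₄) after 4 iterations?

(-0.64, -0.08)

∇φ = (2u - v, -u + 8v)
Step 1: at (-4, -0.5), ∇φ = (-7.5, 0) → (-4, -0.5) − 0.2·(-7.5, 0) = (-2.5, -0.5)
Step 2: at (-2.5, -0.5), ∇φ = (-4.5, -1.5) → (-2.5, -0.5) − 0.2·(-4.5, -1.5) = (-1.6, -0.2)
Step 3: at (-1.6, -0.2), ∇φ = (-3, 0) → (-1.6, -0.2) − 0.2·(-3, 0) = (-1, -0.2)
Step 4: at (-1, -0.2), ∇φ = (-1.8, -0.6) → (-1, -0.2) − 0.2·(-1.8, -0.6) = (-0.64, -0.08)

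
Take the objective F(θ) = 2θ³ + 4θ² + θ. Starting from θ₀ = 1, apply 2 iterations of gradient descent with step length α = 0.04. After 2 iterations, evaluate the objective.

0.358036467712

F′(θ) = 6θ² + 8θ + 1
Step 1: F′(1) = 15; θ₁ = 1 − 0.04·15 = 0.4
Step 2: F′(0.4) = 5.16; θ₂ = 0.4 − 0.04·5.16 = 0.1936
F(0.1936) = 0.358036467712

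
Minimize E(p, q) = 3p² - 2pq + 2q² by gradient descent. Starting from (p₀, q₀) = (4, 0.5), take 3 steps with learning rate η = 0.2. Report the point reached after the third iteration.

∇E = (6p - 2q, -2p + 4q)
Step 1: at (4, 0.5), ∇E = (23, -6) → (4, 0.5) − 0.2·(23, -6) = (-0.6, 1.7)
Step 2: at (-0.6, 1.7), ∇E = (-7, 8) → (-0.6, 1.7) − 0.2·(-7, 8) = (0.8, 0.1)
Step 3: at (0.8, 0.1), ∇E = (4.6, -1.2) → (0.8, 0.1) − 0.2·(4.6, -1.2) = (-0.12, 0.34)

(-0.12, 0.34)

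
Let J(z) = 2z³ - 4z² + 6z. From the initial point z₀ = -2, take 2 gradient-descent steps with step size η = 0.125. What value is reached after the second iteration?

-61.296875

J′(z) = 6z² - 8z + 6
z₁ = -2 − 0.125·46 = -7.75
z₂ = -7.75 − 0.125·428.375 = -61.296875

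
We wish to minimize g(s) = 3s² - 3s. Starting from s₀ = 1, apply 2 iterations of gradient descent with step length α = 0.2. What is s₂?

g′(s) = 6s - 3
s₁ = 1 − 0.2·3 = 0.4
s₂ = 0.4 − 0.2·(-0.6) = 0.52

0.52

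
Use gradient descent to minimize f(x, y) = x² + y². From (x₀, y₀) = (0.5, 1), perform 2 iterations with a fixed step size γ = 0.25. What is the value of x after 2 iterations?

0.125

∇f = (2x, 2y)
(x₁, y₁) = (0.5, 1) − 0.25·(1, 2) = (0.25, 0.5)
(x₂, y₂) = (0.25, 0.5) − 0.25·(0.5, 1) = (0.125, 0.25)
x = 0.125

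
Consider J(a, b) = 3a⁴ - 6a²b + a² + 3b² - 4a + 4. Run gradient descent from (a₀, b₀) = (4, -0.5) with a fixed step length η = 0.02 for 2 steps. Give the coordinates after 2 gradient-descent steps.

∇J = (12a³ - 12ab + 2a - 4, -6a² + 6b)
(a₁, b₁) = (4, -0.5) − 0.02·(796, -99) = (-11.92, 1.48)
(a₂, b₂) = (-11.92, 1.48) − 0.02·(-20140.179456, -843.6384) = (390.88358912, 18.352768)

(390.88358912, 18.352768)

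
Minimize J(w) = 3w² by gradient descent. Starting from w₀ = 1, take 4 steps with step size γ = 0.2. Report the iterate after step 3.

-0.008

J′(w) = 6w
w₁ = 1 − 0.2·6 = -0.2
w₂ = -0.2 − 0.2·(-1.2) = 0.04
w₃ = 0.04 − 0.2·0.24 = -0.008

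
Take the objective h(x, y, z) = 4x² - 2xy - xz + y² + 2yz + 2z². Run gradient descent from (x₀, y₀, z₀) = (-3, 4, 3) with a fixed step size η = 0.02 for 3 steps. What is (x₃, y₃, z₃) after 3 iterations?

∇h = (8x - 2y - z, -2x + 2y + 2z, -x + 2y + 4z)
Step 1: at (-3, 4, 3), ∇h = (-35, 20, 23) → (-3, 4, 3) − 0.02·(-35, 20, 23) = (-2.3, 3.6, 2.54)
Step 2: at (-2.3, 3.6, 2.54), ∇h = (-28.14, 16.88, 19.66) → (-2.3, 3.6, 2.54) − 0.02·(-28.14, 16.88, 19.66) = (-1.7372, 3.2624, 2.1468)
Step 3: at (-1.7372, 3.2624, 2.1468), ∇h = (-22.5692, 14.2928, 16.8492) → (-1.7372, 3.2624, 2.1468) − 0.02·(-22.5692, 14.2928, 16.8492) = (-1.285816, 2.976544, 1.809816)

(-1.285816, 2.976544, 1.809816)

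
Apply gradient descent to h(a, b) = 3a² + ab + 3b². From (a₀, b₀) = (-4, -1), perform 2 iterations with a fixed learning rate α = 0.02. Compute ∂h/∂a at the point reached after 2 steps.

∇h = (6a + b, a + 6b)
(a₁, b₁) = (-4, -1) − 0.02·(-25, -10) = (-3.5, -0.8)
(a₂, b₂) = (-3.5, -0.8) − 0.02·(-21.8, -8.3) = (-3.064, -0.634)
∂h/∂a at (-3.064, -0.634) = -19.018

-19.018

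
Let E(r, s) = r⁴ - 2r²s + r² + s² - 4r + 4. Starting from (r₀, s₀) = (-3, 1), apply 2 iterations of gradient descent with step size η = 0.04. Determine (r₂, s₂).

∇E = (4r³ - 4rs + 2r - 4, -2r² + 2s)
(r₁, s₁) = (-3, 1) − 0.04·(-106, -16) = (1.24, 1.64)
(r₂, s₂) = (1.24, 1.64) − 0.04·(-2.027904, 0.2048) = (1.32111616, 1.631808)

(1.32111616, 1.631808)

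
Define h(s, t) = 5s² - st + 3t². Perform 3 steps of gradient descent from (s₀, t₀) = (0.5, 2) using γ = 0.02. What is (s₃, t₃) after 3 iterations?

(0.341248, 1.38618)

∇h = (10s - t, -s + 6t)
(s₁, t₁) = (0.5, 2) − 0.02·(3, 11.5) = (0.44, 1.77)
(s₂, t₂) = (0.44, 1.77) − 0.02·(2.63, 10.18) = (0.3874, 1.5664)
(s₃, t₃) = (0.3874, 1.5664) − 0.02·(2.3076, 9.011) = (0.341248, 1.38618)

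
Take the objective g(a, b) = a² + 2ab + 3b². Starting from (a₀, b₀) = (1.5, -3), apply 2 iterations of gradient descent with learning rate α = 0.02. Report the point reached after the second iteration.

(1.6056, -2.4384)

∇g = (2a + 2b, 2a + 6b)
(a₁, b₁) = (1.5, -3) − 0.02·(-3, -15) = (1.56, -2.7)
(a₂, b₂) = (1.56, -2.7) − 0.02·(-2.28, -13.08) = (1.6056, -2.4384)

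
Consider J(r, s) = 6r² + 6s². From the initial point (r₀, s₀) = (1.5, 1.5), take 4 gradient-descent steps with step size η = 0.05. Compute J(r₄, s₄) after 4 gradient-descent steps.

0.01769472

∇J = (12r, 12s)
(r₁, s₁) = (1.5, 1.5) − 0.05·(18, 18) = (0.6, 0.6)
(r₂, s₂) = (0.6, 0.6) − 0.05·(7.2, 7.2) = (0.24, 0.24)
(r₃, s₃) = (0.24, 0.24) − 0.05·(2.88, 2.88) = (0.096, 0.096)
(r₄, s₄) = (0.096, 0.096) − 0.05·(1.152, 1.152) = (0.0384, 0.0384)
J(0.0384, 0.0384) = 0.01769472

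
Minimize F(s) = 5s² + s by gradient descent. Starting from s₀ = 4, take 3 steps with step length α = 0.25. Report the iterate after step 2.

F′(s) = 10s + 1
Step 1: F′(4) = 41; s₁ = 4 − 0.25·41 = -6.25
Step 2: F′(-6.25) = -61.5; s₂ = -6.25 − 0.25·(-61.5) = 9.125

9.125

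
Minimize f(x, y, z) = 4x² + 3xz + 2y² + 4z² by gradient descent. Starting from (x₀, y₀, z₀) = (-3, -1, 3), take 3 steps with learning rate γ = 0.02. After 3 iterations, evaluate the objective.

∇f = (8x + 3z, 4y, 3x + 8z)
(x₁, y₁, z₁) = (-3, -1, 3) − 0.02·(-15, -4, 15) = (-2.7, -0.92, 2.7)
(x₂, y₂, z₂) = (-2.7, -0.92, 2.7) − 0.02·(-13.5, -3.68, 13.5) = (-2.43, -0.8464, 2.43)
(x₃, y₃, z₃) = (-2.43, -0.8464, 2.43) − 0.02·(-12.15, -3.3856, 12.15) = (-2.187, -0.778688, 2.187)
f(-2.187, -0.778688, 2.187) = 25.127555002688

25.127555002688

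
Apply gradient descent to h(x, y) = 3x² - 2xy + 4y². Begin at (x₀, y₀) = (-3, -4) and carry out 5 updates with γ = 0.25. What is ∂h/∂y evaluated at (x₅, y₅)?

∇h = (6x - 2y, -2x + 8y)
Step 1: at (-3, -4), ∇h = (-10, -26) → (-3, -4) − 0.25·(-10, -26) = (-0.5, 2.5)
Step 2: at (-0.5, 2.5), ∇h = (-8, 21) → (-0.5, 2.5) − 0.25·(-8, 21) = (1.5, -2.75)
Step 3: at (1.5, -2.75), ∇h = (14.5, -25) → (1.5, -2.75) − 0.25·(14.5, -25) = (-2.125, 3.5)
Step 4: at (-2.125, 3.5), ∇h = (-19.75, 32.25) → (-2.125, 3.5) − 0.25·(-19.75, 32.25) = (2.8125, -4.5625)
Step 5: at (2.8125, -4.5625), ∇h = (26, -42.125) → (2.8125, -4.5625) − 0.25·(26, -42.125) = (-3.6875, 5.96875)
∂h/∂y at (-3.6875, 5.96875) = 55.125

55.125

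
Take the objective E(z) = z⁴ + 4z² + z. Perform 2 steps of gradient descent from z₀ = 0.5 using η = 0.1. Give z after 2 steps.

E′(z) = 4z³ + 8z + 1
Step 1: E′(0.5) = 5.5; z₁ = 0.5 − 0.1·5.5 = -0.05
Step 2: E′(-0.05) = 0.5995; z₂ = -0.05 − 0.1·0.5995 = -0.10995

-0.10995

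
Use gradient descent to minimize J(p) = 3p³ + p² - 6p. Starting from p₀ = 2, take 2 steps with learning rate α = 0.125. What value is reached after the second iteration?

-6.6328125

J′(p) = 9p² + 2p - 6
Step 1: J′(2) = 34; p₁ = 2 − 0.125·34 = -2.25
Step 2: J′(-2.25) = 35.0625; p₂ = -2.25 − 0.125·35.0625 = -6.6328125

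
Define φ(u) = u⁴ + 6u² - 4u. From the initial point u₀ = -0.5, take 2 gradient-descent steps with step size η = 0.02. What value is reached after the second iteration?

-0.13844888

φ′(u) = 4u³ + 12u - 4
Step 1: φ′(-0.5) = -10.5; u₁ = -0.5 − 0.02·(-10.5) = -0.29
Step 2: φ′(-0.29) = -7.577556; u₂ = -0.29 − 0.02·(-7.577556) = -0.13844888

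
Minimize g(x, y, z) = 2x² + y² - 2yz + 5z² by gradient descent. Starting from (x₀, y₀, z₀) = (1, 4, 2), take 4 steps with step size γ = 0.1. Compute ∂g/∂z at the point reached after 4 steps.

0.7872

∇g = (4x, 2y - 2z, -2y + 10z)
(x₁, y₁, z₁) = (1, 4, 2) − 0.1·(4, 4, 12) = (0.6, 3.6, 0.8)
(x₂, y₂, z₂) = (0.6, 3.6, 0.8) − 0.1·(2.4, 5.6, 0.8) = (0.36, 3.04, 0.72)
(x₃, y₃, z₃) = (0.36, 3.04, 0.72) − 0.1·(1.44, 4.64, 1.12) = (0.216, 2.576, 0.608)
(x₄, y₄, z₄) = (0.216, 2.576, 0.608) − 0.1·(0.864, 3.936, 0.928) = (0.1296, 2.1824, 0.5152)
∂g/∂z at (0.1296, 2.1824, 0.5152) = 0.7872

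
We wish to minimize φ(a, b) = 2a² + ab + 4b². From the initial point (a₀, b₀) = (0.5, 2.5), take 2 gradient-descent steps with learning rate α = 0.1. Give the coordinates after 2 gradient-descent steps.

∇φ = (4a + b, a + 8b)
Step 1: at (0.5, 2.5), ∇φ = (4.5, 20.5) → (0.5, 2.5) − 0.1·(4.5, 20.5) = (0.05, 0.45)
Step 2: at (0.05, 0.45), ∇φ = (0.65, 3.65) → (0.05, 0.45) − 0.1·(0.65, 3.65) = (-0.015, 0.085)

(-0.015, 0.085)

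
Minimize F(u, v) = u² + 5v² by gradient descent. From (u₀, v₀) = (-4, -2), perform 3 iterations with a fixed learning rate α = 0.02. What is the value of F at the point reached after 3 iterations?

∇F = (2u, 10v)
(u₁, v₁) = (-4, -2) − 0.02·(-8, -20) = (-3.84, -1.6)
(u₂, v₂) = (-3.84, -1.6) − 0.02·(-7.68, -16) = (-3.6864, -1.28)
(u₃, v₃) = (-3.6864, -1.28) − 0.02·(-7.3728, -12.8) = (-3.538944, -1.024)
F(-3.538944, -1.024) = 17.767004635136

17.767004635136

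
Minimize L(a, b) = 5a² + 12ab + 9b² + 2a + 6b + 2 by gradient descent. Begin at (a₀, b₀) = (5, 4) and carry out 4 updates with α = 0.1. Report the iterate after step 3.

(-16.088, -25.064)

∇L = (10a + 12b + 2, 12a + 18b + 6)
(a₁, b₁) = (5, 4) − 0.1·(100, 138) = (-5, -9.8)
(a₂, b₂) = (-5, -9.8) − 0.1·(-165.6, -230.4) = (11.56, 13.24)
(a₃, b₃) = (11.56, 13.24) − 0.1·(276.48, 383.04) = (-16.088, -25.064)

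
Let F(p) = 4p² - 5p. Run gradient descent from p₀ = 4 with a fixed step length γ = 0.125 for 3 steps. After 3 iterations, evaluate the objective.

F′(p) = 8p - 5
p₁ = 4 − 0.125·27 = 0.625
p₂ = 0.625 − 0.125·0 = 0.625
p₃ = 0.625 − 0.125·0 = 0.625
F(0.625) = -1.5625

-1.5625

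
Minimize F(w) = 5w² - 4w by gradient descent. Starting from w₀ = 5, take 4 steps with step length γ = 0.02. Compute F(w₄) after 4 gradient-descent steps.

16.950294528

F′(w) = 10w - 4
w₁ = 5 − 0.02·46 = 4.08
w₂ = 4.08 − 0.02·36.8 = 3.344
w₃ = 3.344 − 0.02·29.44 = 2.7552
w₄ = 2.7552 − 0.02·23.552 = 2.28416
F(2.28416) = 16.950294528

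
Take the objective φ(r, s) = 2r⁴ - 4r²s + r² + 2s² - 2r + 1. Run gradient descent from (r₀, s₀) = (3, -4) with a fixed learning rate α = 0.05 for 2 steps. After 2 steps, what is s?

∇φ = (8r³ - 8rs + 2r - 2, -4r² + 4s)
(r₁, s₁) = (3, -4) − 0.05·(316, -52) = (-12.8, -1.4)
(r₂, s₂) = (-12.8, -1.4) − 0.05·(-16948.176, -660.96) = (834.6088, 31.648)
s = 31.648

31.648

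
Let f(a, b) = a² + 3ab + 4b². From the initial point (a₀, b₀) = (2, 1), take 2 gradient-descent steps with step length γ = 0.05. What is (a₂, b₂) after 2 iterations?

(1.44, -0.0675)

∇f = (2a + 3b, 3a + 8b)
Step 1: at (2, 1), ∇f = (7, 14) → (2, 1) − 0.05·(7, 14) = (1.65, 0.3)
Step 2: at (1.65, 0.3), ∇f = (4.2, 7.35) → (1.65, 0.3) − 0.05·(4.2, 7.35) = (1.44, -0.0675)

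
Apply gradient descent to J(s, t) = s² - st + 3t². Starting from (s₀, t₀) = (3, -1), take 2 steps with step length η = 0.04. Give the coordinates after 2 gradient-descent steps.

∇J = (2s - t, -s + 6t)
(s₁, t₁) = (3, -1) − 0.04·(7, -9) = (2.72, -0.64)
(s₂, t₂) = (2.72, -0.64) − 0.04·(6.08, -6.56) = (2.4768, -0.3776)

(2.4768, -0.3776)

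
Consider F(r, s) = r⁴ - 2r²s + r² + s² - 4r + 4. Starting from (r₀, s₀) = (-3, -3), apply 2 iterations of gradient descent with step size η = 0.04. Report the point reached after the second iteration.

∇F = (4r³ - 4rs + 2r - 4, -2r² + 2s)
Step 1: at (-3, -3), ∇F = (-154, -24) → (-3, -3) − 0.04·(-154, -24) = (3.16, -2.04)
Step 2: at (3.16, -2.04), ∇F = (154.323584, -24.0512) → (3.16, -2.04) − 0.04·(154.323584, -24.0512) = (-3.01294336, -1.077952)

(-3.01294336, -1.077952)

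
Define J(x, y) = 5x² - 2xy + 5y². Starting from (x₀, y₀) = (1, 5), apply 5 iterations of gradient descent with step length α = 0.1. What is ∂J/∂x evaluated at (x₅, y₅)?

0.01536

∇J = (10x - 2y, -2x + 10y)
(x₁, y₁) = (1, 5) − 0.1·(0, 48) = (1, 0.2)
(x₂, y₂) = (1, 0.2) − 0.1·(9.6, 0) = (0.04, 0.2)
(x₃, y₃) = (0.04, 0.2) − 0.1·(0, 1.92) = (0.04, 0.008)
(x₄, y₄) = (0.04, 0.008) − 0.1·(0.384, 0) = (0.0016, 0.008)
(x₅, y₅) = (0.0016, 0.008) − 0.1·(0, 0.0768) = (0.0016, 0.00032)
∂J/∂x at (0.0016, 0.00032) = 0.01536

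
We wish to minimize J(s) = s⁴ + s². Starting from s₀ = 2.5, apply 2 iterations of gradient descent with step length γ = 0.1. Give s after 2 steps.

J′(s) = 4s³ + 2s
Step 1: J′(2.5) = 67.5; s₁ = 2.5 − 0.1·67.5 = -4.25
Step 2: J′(-4.25) = -315.5625; s₂ = -4.25 − 0.1·(-315.5625) = 27.30625

27.30625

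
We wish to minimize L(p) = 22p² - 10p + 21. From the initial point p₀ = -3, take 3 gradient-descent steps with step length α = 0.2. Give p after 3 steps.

L′(p) = 44p - 10
Step 1: L′(-3) = -142; p₁ = -3 − 0.2·(-142) = 25.4
Step 2: L′(25.4) = 1107.6; p₂ = 25.4 − 0.2·1107.6 = -196.12
Step 3: L′(-196.12) = -8639.28; p₃ = -196.12 − 0.2·(-8639.28) = 1531.736

1531.736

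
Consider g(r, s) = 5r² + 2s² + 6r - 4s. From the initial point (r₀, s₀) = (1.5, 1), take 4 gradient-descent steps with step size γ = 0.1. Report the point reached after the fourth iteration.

∇g = (10r + 6, 4s - 4)
(r₁, s₁) = (1.5, 1) − 0.1·(21, 0) = (-0.6, 1)
(r₂, s₂) = (-0.6, 1) − 0.1·(0, 0) = (-0.6, 1)
(r₃, s₃) = (-0.6, 1) − 0.1·(0, 0) = (-0.6, 1)
(r₄, s₄) = (-0.6, 1) − 0.1·(0, 0) = (-0.6, 1)

(-0.6, 1)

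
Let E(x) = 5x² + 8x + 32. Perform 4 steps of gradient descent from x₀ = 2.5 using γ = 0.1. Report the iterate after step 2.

-0.8

E′(x) = 10x + 8
Step 1: E′(2.5) = 33; x₁ = 2.5 − 0.1·33 = -0.8
Step 2: E′(-0.8) = 0; x₂ = -0.8 − 0.1·0 = -0.8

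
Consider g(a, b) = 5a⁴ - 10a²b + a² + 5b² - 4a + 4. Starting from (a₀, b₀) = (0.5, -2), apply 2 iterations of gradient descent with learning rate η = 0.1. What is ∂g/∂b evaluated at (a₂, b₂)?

∇g = (20a³ - 20ab + 2a - 4, -10a² + 10b)
Step 1: at (0.5, -2), ∇g = (19.5, -22.5) → (0.5, -2) − 0.1·(19.5, -22.5) = (-1.45, 0.25)
Step 2: at (-1.45, 0.25), ∇g = (-60.6225, -18.525) → (-1.45, 0.25) − 0.1·(-60.6225, -18.525) = (4.61225, 2.1025)
∂g/∂b at (4.61225, 2.1025) = -191.703500625

-191.703500625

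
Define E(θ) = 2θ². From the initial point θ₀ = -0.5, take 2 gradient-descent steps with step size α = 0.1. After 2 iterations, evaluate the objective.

E′(θ) = 4θ
θ₁ = -0.5 − 0.1·(-2) = -0.3
θ₂ = -0.3 − 0.1·(-1.2) = -0.18
E(-0.18) = 0.0648

0.0648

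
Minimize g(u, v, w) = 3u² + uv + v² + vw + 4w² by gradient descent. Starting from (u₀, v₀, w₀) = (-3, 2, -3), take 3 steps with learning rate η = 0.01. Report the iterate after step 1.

(-2.84, 2.02, -2.78)

∇g = (6u + v, u + 2v + w, v + 8w)
Step 1: at (-3, 2, -3), ∇g = (-16, -2, -22) → (-3, 2, -3) − 0.01·(-16, -2, -22) = (-2.84, 2.02, -2.78)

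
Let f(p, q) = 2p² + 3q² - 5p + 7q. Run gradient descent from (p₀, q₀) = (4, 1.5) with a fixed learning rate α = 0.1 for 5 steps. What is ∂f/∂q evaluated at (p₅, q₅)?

∇f = (4p - 5, 6q + 7)
Step 1: at (4, 1.5), ∇f = (11, 16) → (4, 1.5) − 0.1·(11, 16) = (2.9, -0.1)
Step 2: at (2.9, -0.1), ∇f = (6.6, 6.4) → (2.9, -0.1) − 0.1·(6.6, 6.4) = (2.24, -0.74)
Step 3: at (2.24, -0.74), ∇f = (3.96, 2.56) → (2.24, -0.74) − 0.1·(3.96, 2.56) = (1.844, -0.996)
Step 4: at (1.844, -0.996), ∇f = (2.376, 1.024) → (1.844, -0.996) − 0.1·(2.376, 1.024) = (1.6064, -1.0984)
Step 5: at (1.6064, -1.0984), ∇f = (1.4256, 0.4096) → (1.6064, -1.0984) − 0.1·(1.4256, 0.4096) = (1.46384, -1.13936)
∂f/∂q at (1.46384, -1.13936) = 0.16384

0.16384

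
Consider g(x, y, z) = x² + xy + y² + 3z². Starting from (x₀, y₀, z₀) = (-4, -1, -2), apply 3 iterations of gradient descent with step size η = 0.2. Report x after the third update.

∇g = (2x + y, x + 2y, 6z)
(x₁, y₁, z₁) = (-4, -1, -2) − 0.2·(-9, -6, -12) = (-2.2, 0.2, 0.4)
(x₂, y₂, z₂) = (-2.2, 0.2, 0.4) − 0.2·(-4.2, -1.8, 2.4) = (-1.36, 0.56, -0.08)
(x₃, y₃, z₃) = (-1.36, 0.56, -0.08) − 0.2·(-2.16, -0.24, -0.48) = (-0.928, 0.608, 0.016)
x = -0.928

-0.928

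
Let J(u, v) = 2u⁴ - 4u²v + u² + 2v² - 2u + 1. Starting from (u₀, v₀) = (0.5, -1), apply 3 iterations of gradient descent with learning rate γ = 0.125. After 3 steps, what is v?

∇J = (8u³ - 8uv + 2u - 2, -4u² + 4v)
Step 1: at (0.5, -1), ∇J = (4, -5) → (0.5, -1) − 0.125·(4, -5) = (0, -0.375)
Step 2: at (0, -0.375), ∇J = (-2, -1.5) → (0, -0.375) − 0.125·(-2, -1.5) = (0.25, -0.1875)
Step 3: at (0.25, -0.1875), ∇J = (-1, -1) → (0.25, -0.1875) − 0.125·(-1, -1) = (0.375, -0.0625)
v = -0.0625

-0.0625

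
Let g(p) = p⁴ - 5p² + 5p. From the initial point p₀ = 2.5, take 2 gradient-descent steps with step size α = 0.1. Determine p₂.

g′(p) = 4p³ - 10p + 5
p₁ = 2.5 − 0.1·42.5 = -1.75
p₂ = -1.75 − 0.1·1.0625 = -1.85625

-1.85625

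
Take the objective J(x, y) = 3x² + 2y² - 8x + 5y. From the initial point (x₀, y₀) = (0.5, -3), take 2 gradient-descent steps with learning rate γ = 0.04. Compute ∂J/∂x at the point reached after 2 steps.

-2.888

∇J = (6x - 8, 4y + 5)
(x₁, y₁) = (0.5, -3) − 0.04·(-5, -7) = (0.7, -2.72)
(x₂, y₂) = (0.7, -2.72) − 0.04·(-3.8, -5.88) = (0.852, -2.4848)
∂J/∂x at (0.852, -2.4848) = -2.888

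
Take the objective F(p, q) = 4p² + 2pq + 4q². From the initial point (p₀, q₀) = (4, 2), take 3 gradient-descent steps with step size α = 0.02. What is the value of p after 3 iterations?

2.217472

∇F = (8p + 2q, 2p + 8q)
(p₁, q₁) = (4, 2) − 0.02·(36, 24) = (3.28, 1.52)
(p₂, q₂) = (3.28, 1.52) − 0.02·(29.28, 18.72) = (2.6944, 1.1456)
(p₃, q₃) = (2.6944, 1.1456) − 0.02·(23.8464, 14.5536) = (2.217472, 0.854528)
p = 2.217472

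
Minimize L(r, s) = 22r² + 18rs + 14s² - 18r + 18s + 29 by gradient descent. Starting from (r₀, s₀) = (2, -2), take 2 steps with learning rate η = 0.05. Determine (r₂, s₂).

(2.25, -0.41)

∇L = (44r + 18s - 18, 18r + 28s + 18)
(r₁, s₁) = (2, -2) − 0.05·(34, -2) = (0.3, -1.9)
(r₂, s₂) = (0.3, -1.9) − 0.05·(-39, -29.8) = (2.25, -0.41)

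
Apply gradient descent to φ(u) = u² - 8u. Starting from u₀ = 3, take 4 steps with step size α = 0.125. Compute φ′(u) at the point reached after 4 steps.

φ′(u) = 2u - 8
u₁ = 3 − 0.125·(-2) = 3.25
u₂ = 3.25 − 0.125·(-1.5) = 3.4375
u₃ = 3.4375 − 0.125·(-1.125) = 3.578125
u₄ = 3.578125 − 0.125·(-0.84375) = 3.68359375
φ′(u) at (3.68359375) = -0.6328125

-0.6328125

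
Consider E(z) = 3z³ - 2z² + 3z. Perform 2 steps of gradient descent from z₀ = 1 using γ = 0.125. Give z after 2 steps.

-0.375

E′(z) = 9z² - 4z + 3
Step 1: E′(1) = 8; z₁ = 1 − 0.125·8 = 0
Step 2: E′(0) = 3; z₂ = 0 − 0.125·3 = -0.375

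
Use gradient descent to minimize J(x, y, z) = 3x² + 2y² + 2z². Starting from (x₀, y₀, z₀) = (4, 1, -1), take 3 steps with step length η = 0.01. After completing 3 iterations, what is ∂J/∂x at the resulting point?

19.934016

∇J = (6x, 4y, 4z)
(x₁, y₁, z₁) = (4, 1, -1) − 0.01·(24, 4, -4) = (3.76, 0.96, -0.96)
(x₂, y₂, z₂) = (3.76, 0.96, -0.96) − 0.01·(22.56, 3.84, -3.84) = (3.5344, 0.9216, -0.9216)
(x₃, y₃, z₃) = (3.5344, 0.9216, -0.9216) − 0.01·(21.2064, 3.6864, -3.6864) = (3.322336, 0.884736, -0.884736)
∂J/∂x at (3.322336, 0.884736, -0.884736) = 19.934016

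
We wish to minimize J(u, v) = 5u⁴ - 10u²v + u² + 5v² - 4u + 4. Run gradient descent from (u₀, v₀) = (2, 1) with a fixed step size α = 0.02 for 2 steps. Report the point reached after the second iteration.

(-0.5344, 1.312)

∇J = (20u³ - 20uv + 2u - 4, -10u² + 10v)
(u₁, v₁) = (2, 1) − 0.02·(120, -30) = (-0.4, 1.6)
(u₂, v₂) = (-0.4, 1.6) − 0.02·(6.72, 14.4) = (-0.5344, 1.312)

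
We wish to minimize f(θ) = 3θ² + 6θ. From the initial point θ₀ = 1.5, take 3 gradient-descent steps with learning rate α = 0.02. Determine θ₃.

f′(θ) = 6θ + 6
θ₁ = 1.5 − 0.02·15 = 1.2
θ₂ = 1.2 − 0.02·13.2 = 0.936
θ₃ = 0.936 − 0.02·11.616 = 0.70368

0.70368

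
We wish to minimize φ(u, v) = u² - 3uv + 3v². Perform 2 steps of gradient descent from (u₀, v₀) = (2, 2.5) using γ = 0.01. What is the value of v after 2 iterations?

2.32645

∇φ = (2u - 3v, -3u + 6v)
(u₁, v₁) = (2, 2.5) − 0.01·(-3.5, 9) = (2.035, 2.41)
(u₂, v₂) = (2.035, 2.41) − 0.01·(-3.16, 8.355) = (2.0666, 2.32645)
v = 2.32645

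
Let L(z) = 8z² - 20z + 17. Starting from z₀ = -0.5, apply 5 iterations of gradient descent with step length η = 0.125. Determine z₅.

3

L′(z) = 16z - 20
z₁ = -0.5 − 0.125·(-28) = 3
z₂ = 3 − 0.125·28 = -0.5
z₃ = -0.5 − 0.125·(-28) = 3
z₄ = 3 − 0.125·28 = -0.5
z₅ = -0.5 − 0.125·(-28) = 3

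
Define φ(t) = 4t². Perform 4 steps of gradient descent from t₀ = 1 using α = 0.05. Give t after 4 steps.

0.1296

φ′(t) = 8t
Step 1: φ′(1) = 8; t₁ = 1 − 0.05·8 = 0.6
Step 2: φ′(0.6) = 4.8; t₂ = 0.6 − 0.05·4.8 = 0.36
Step 3: φ′(0.36) = 2.88; t₃ = 0.36 − 0.05·2.88 = 0.216
Step 4: φ′(0.216) = 1.728; t₄ = 0.216 − 0.05·1.728 = 0.1296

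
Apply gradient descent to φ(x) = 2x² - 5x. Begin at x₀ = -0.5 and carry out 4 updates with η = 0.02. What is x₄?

φ′(x) = 4x - 5
Step 1: φ′(-0.5) = -7; x₁ = -0.5 − 0.02·(-7) = -0.36
Step 2: φ′(-0.36) = -6.44; x₂ = -0.36 − 0.02·(-6.44) = -0.2312
Step 3: φ′(-0.2312) = -5.9248; x₃ = -0.2312 − 0.02·(-5.9248) = -0.112704
Step 4: φ′(-0.112704) = -5.450816; x₄ = -0.112704 − 0.02·(-5.450816) = -0.00368768

-0.00368768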